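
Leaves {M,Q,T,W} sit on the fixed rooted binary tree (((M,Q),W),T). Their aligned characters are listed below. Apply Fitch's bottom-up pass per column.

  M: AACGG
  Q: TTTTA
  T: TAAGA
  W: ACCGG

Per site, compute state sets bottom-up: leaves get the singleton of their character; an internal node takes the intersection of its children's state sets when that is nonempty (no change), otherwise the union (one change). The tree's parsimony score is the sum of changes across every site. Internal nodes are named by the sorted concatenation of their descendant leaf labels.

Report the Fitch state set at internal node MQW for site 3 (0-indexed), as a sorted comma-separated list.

site 0, node MQ: M={A} ∪ Q={T} → {A,T} (+1)
site 0, node MQW: MQ={A,T} ∩ W={A} → {A} (+0)
site 0, node MQTW: MQW={A} ∪ T={T} → {A,T} (+1)
site 1, node MQ: M={A} ∪ Q={T} → {A,T} (+1)
site 1, node MQW: MQ={A,T} ∪ W={C} → {A,C,T} (+1)
site 1, node MQTW: MQW={A,C,T} ∩ T={A} → {A} (+0)
site 2, node MQ: M={C} ∪ Q={T} → {C,T} (+1)
site 2, node MQW: MQ={C,T} ∩ W={C} → {C} (+0)
site 2, node MQTW: MQW={C} ∪ T={A} → {A,C} (+1)
site 3, node MQ: M={G} ∪ Q={T} → {G,T} (+1)
site 3, node MQW: MQ={G,T} ∩ W={G} → {G} (+0)
site 3, node MQTW: MQW={G} ∩ T={G} → {G} (+0)
site 4, node MQ: M={G} ∪ Q={A} → {A,G} (+1)
site 4, node MQW: MQ={A,G} ∩ W={G} → {G} (+0)
site 4, node MQTW: MQW={G} ∪ T={A} → {A,G} (+1)
per-site changes: [2, 2, 2, 1, 2]; total = 9

G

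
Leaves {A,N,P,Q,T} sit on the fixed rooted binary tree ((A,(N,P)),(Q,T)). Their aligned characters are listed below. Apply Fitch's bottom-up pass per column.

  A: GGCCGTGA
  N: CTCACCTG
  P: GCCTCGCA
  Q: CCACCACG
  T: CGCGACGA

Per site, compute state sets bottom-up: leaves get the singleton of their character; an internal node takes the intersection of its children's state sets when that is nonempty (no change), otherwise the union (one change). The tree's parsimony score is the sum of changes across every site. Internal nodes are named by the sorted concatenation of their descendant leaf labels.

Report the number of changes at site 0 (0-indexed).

2

NP@0: {C} ∪ {G} = {C,G} (union, +1)
ANP@0: {G} ∩ {C,G} = {G} (intersection, +0)
QT@0: {C} ∩ {C} = {C} (intersection, +0)
ANPQT@0: {G} ∪ {C} = {C,G} (union, +1)
NP@1: {T} ∪ {C} = {C,T} (union, +1)
ANP@1: {G} ∪ {C,T} = {C,G,T} (union, +1)
QT@1: {C} ∪ {G} = {C,G} (union, +1)
ANPQT@1: {C,G,T} ∩ {C,G} = {C,G} (intersection, +0)
NP@2: {C} ∩ {C} = {C} (intersection, +0)
ANP@2: {C} ∩ {C} = {C} (intersection, +0)
QT@2: {A} ∪ {C} = {A,C} (union, +1)
ANPQT@2: {C} ∩ {A,C} = {C} (intersection, +0)
NP@3: {A} ∪ {T} = {A,T} (union, +1)
ANP@3: {C} ∪ {A,T} = {A,C,T} (union, +1)
QT@3: {C} ∪ {G} = {C,G} (union, +1)
ANPQT@3: {A,C,T} ∩ {C,G} = {C} (intersection, +0)
NP@4: {C} ∩ {C} = {C} (intersection, +0)
ANP@4: {G} ∪ {C} = {C,G} (union, +1)
QT@4: {C} ∪ {A} = {A,C} (union, +1)
ANPQT@4: {C,G} ∩ {A,C} = {C} (intersection, +0)
NP@5: {C} ∪ {G} = {C,G} (union, +1)
ANP@5: {T} ∪ {C,G} = {C,G,T} (union, +1)
QT@5: {A} ∪ {C} = {A,C} (union, +1)
ANPQT@5: {C,G,T} ∩ {A,C} = {C} (intersection, +0)
NP@6: {T} ∪ {C} = {C,T} (union, +1)
ANP@6: {G} ∪ {C,T} = {C,G,T} (union, +1)
QT@6: {C} ∪ {G} = {C,G} (union, +1)
ANPQT@6: {C,G,T} ∩ {C,G} = {C,G} (intersection, +0)
NP@7: {G} ∪ {A} = {A,G} (union, +1)
ANP@7: {A} ∩ {A,G} = {A} (intersection, +0)
QT@7: {G} ∪ {A} = {A,G} (union, +1)
ANPQT@7: {A} ∩ {A,G} = {A} (intersection, +0)
per-site changes: [2, 3, 1, 3, 2, 3, 3, 2]; total = 19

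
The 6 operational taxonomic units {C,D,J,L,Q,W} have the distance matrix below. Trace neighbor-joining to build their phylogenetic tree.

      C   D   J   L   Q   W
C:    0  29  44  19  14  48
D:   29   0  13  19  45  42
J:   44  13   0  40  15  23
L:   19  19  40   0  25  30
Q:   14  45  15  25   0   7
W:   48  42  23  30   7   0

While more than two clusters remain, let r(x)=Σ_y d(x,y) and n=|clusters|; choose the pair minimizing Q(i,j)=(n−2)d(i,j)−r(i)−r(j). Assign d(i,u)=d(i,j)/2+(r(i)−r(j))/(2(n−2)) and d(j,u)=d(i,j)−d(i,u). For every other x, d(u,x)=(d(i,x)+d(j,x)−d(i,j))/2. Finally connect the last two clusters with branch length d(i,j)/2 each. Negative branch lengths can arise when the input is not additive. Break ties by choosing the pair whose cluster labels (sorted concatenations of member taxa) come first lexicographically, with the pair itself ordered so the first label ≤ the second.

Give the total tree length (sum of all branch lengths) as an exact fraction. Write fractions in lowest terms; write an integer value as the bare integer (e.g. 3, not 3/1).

1. join D+J (d=13, Q=-231) ⇒ DJ; edges |D|=65/8, |J|=39/8
  updated: d(C,DJ)=30, d(DJ,L)=23, d(DJ,Q)=47/2, d(DJ,W)=26
2. join Q+W (d=7, Q=-319/2) ⇒ QW; edges |Q|=-41/12, |W|=125/12
  updated: d(C,QW)=55/2, d(DJ,QW)=85/4, d(L,QW)=24
3. join C+L (d=19, Q=-209/2) ⇒ CL; edges |C|=97/8, |L|=55/8
  updated: d(CL,DJ)=17, d(CL,QW)=65/4
4. join CL+DJ (d=17, Q=-109/2) ⇒ CDJL; edges |CL|=6, |DJ|=11
  updated: d(CDJL,QW)=41/4
5. join CDJL+QW (d=41/4) ⇒ CDJLQW; edges |CDJL|=41/8, |QW|=41/8
final tree: (((C:97/8,L:55/8):6,(D:65/8,J:39/8):11):41/8,(Q:-41/12,W:125/12):41/8)
total length: 265/4

265/4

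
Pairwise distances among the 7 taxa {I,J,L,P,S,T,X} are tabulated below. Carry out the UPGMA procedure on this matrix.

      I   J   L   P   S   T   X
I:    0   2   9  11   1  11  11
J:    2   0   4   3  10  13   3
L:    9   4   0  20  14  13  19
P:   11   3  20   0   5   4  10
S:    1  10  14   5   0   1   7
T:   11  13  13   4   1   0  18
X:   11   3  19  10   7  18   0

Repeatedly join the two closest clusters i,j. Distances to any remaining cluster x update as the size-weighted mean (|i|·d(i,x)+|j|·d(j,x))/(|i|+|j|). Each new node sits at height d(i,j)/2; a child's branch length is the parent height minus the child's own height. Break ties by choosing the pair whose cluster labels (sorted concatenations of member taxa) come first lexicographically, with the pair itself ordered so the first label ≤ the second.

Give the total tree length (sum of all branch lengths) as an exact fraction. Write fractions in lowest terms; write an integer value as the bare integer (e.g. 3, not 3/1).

311/12

1. join I+S (d=1) ⇒ IS; edges |I|=1/2, |S|=1/2
  updated: d(IS,J)=6, d(IS,L)=23/2, d(IS,P)=8, d(IS,T)=6, d(IS,X)=9
2. join J+P (d=3) ⇒ JP; edges |J|=3/2, |P|=3/2
  updated: d(IS,JP)=7, d(JP,L)=12, d(JP,T)=17/2, d(JP,X)=13/2
3. join IS+T (d=6) ⇒ IST; edges |IS|=5/2, |T|=3
  updated: d(IST,JP)=15/2, d(IST,L)=12, d(IST,X)=12
4. join JP+X (d=13/2) ⇒ JPX; edges |JP|=7/4, |X|=13/4
  updated: d(IST,JPX)=9, d(JPX,L)=43/3
5. join IST+JPX (d=9) ⇒ IJPSTX; edges |IST|=3/2, |JPX|=5/4
  updated: d(IJPSTX,L)=79/6
6. join IJPSTX+L (d=79/6) ⇒ IJLPSTX; edges |IJPSTX|=25/12, |L|=79/12
final tree: ((((I:1/2,S:1/2):5/2,T:3):3/2,((J:3/2,P:3/2):7/4,X:13/4):5/4):25/12,L:79/12)
total length: 311/12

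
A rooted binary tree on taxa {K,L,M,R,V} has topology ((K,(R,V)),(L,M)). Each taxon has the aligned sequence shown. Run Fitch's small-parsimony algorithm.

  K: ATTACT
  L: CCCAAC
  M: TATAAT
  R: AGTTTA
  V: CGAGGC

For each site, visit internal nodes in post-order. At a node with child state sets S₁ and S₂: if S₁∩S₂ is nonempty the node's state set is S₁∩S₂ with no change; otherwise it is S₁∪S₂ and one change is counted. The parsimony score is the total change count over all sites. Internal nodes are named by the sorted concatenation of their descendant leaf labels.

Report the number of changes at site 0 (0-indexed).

RV@0: {A} ∪ {C} = {A,C} (union, +1)
KRV@0: {A} ∩ {A,C} = {A} (intersection, +0)
LM@0: {C} ∪ {T} = {C,T} (union, +1)
KLMRV@0: {A} ∪ {C,T} = {A,C,T} (union, +1)
RV@1: {G} ∩ {G} = {G} (intersection, +0)
KRV@1: {T} ∪ {G} = {G,T} (union, +1)
LM@1: {C} ∪ {A} = {A,C} (union, +1)
KLMRV@1: {G,T} ∪ {A,C} = {A,C,G,T} (union, +1)
RV@2: {T} ∪ {A} = {A,T} (union, +1)
KRV@2: {T} ∩ {A,T} = {T} (intersection, +0)
LM@2: {C} ∪ {T} = {C,T} (union, +1)
KLMRV@2: {T} ∩ {C,T} = {T} (intersection, +0)
RV@3: {T} ∪ {G} = {G,T} (union, +1)
KRV@3: {A} ∪ {G,T} = {A,G,T} (union, +1)
LM@3: {A} ∩ {A} = {A} (intersection, +0)
KLMRV@3: {A,G,T} ∩ {A} = {A} (intersection, +0)
RV@4: {T} ∪ {G} = {G,T} (union, +1)
KRV@4: {C} ∪ {G,T} = {C,G,T} (union, +1)
LM@4: {A} ∩ {A} = {A} (intersection, +0)
KLMRV@4: {C,G,T} ∪ {A} = {A,C,G,T} (union, +1)
RV@5: {A} ∪ {C} = {A,C} (union, +1)
KRV@5: {T} ∪ {A,C} = {A,C,T} (union, +1)
LM@5: {C} ∪ {T} = {C,T} (union, +1)
KLMRV@5: {A,C,T} ∩ {C,T} = {C,T} (intersection, +0)
per-site changes: [3, 3, 2, 2, 3, 3]; total = 16

3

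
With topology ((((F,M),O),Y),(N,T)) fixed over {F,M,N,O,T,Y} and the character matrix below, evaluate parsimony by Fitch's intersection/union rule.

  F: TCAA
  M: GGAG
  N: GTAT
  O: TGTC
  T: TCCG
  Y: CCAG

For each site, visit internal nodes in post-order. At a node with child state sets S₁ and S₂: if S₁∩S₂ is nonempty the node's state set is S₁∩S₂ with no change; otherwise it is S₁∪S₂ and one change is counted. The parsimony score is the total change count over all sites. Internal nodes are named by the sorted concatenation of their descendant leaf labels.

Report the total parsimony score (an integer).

[col 0] FM: children F:{T}, M:{G} ∪→ {G,T}; cost 1
[col 0] FMO: children FM:{G,T}, O:{T} ∩→ {T}; cost 0
[col 0] FMOY: children FMO:{T}, Y:{C} ∪→ {C,T}; cost 1
[col 0] NT: children N:{G}, T:{T} ∪→ {G,T}; cost 1
[col 0] FMNOTY: children FMOY:{C,T}, NT:{G,T} ∩→ {T}; cost 0
[col 1] FM: children F:{C}, M:{G} ∪→ {C,G}; cost 1
[col 1] FMO: children FM:{C,G}, O:{G} ∩→ {G}; cost 0
[col 1] FMOY: children FMO:{G}, Y:{C} ∪→ {C,G}; cost 1
[col 1] NT: children N:{T}, T:{C} ∪→ {C,T}; cost 1
[col 1] FMNOTY: children FMOY:{C,G}, NT:{C,T} ∩→ {C}; cost 0
[col 2] FM: children F:{A}, M:{A} ∩→ {A}; cost 0
[col 2] FMO: children FM:{A}, O:{T} ∪→ {A,T}; cost 1
[col 2] FMOY: children FMO:{A,T}, Y:{A} ∩→ {A}; cost 0
[col 2] NT: children N:{A}, T:{C} ∪→ {A,C}; cost 1
[col 2] FMNOTY: children FMOY:{A}, NT:{A,C} ∩→ {A}; cost 0
[col 3] FM: children F:{A}, M:{G} ∪→ {A,G}; cost 1
[col 3] FMO: children FM:{A,G}, O:{C} ∪→ {A,C,G}; cost 1
[col 3] FMOY: children FMO:{A,C,G}, Y:{G} ∩→ {G}; cost 0
[col 3] NT: children N:{T}, T:{G} ∪→ {G,T}; cost 1
[col 3] FMNOTY: children FMOY:{G}, NT:{G,T} ∩→ {G}; cost 0
per-site changes: [3, 3, 2, 3]; total = 11

11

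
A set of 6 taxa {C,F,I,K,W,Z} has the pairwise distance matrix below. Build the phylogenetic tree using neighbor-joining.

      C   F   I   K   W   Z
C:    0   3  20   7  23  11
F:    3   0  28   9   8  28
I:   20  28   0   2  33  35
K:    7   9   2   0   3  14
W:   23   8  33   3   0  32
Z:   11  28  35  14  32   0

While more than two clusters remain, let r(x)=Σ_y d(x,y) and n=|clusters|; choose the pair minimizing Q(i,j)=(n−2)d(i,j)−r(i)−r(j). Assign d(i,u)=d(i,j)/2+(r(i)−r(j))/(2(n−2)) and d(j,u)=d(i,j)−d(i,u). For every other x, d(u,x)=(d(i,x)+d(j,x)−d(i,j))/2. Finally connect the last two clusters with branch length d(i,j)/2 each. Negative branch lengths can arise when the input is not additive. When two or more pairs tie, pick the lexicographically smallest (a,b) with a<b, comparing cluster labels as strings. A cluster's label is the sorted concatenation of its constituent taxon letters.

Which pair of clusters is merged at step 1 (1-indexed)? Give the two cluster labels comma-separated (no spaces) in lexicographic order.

1. join I+K (d=2, Q=-145) ⇒ IK; edges |I|=91/8, |K|=-75/8
  updated: d(C,IK)=25/2, d(F,IK)=35/2, d(IK,W)=17, d(IK,Z)=47/2
2. join F+W (d=8, Q=-225/2) ⇒ FW; edges |F|=1/12, |W|=95/12
  updated: d(C,FW)=9, d(FW,IK)=53/4, d(FW,Z)=26
3. join C+Z (d=11, Q=-71) ⇒ CZ; edges |C|=-3/2, |Z|=25/2
  updated: d(CZ,FW)=12, d(CZ,IK)=25/2
4. join CZ+FW (d=12, Q=-151/4) ⇒ CFWZ; edges |CZ|=45/8, |FW|=51/8
  updated: d(CFWZ,IK)=55/8
5. join CFWZ+IK (d=55/8) ⇒ CFIKWZ; edges |CFWZ|=55/16, |IK|=55/16
final tree: (((C:-3/2,Z:25/2):45/8,(F:1/12,W:95/12):51/8):55/16,(I:91/8,K:-75/8):55/16)
total length: 319/8

I,K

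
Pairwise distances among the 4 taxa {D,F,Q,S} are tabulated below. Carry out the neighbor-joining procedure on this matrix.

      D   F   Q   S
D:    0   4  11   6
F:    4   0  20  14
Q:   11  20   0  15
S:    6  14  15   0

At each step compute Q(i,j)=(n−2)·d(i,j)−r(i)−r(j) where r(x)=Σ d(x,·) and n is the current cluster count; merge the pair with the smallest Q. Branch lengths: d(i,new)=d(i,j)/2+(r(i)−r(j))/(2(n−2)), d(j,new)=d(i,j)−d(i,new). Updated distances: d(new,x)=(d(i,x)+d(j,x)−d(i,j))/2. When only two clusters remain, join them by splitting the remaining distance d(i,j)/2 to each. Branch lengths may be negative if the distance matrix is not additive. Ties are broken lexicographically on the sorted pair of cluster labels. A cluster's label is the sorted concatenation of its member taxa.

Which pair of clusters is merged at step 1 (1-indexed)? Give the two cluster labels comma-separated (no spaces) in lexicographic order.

iteration 1: select D,F (d=4, Q=-51); attach at lengths (-9/4, 25/4); label the merged cluster DF
  updated: d(DF,Q)=27/2, d(DF,S)=8
iteration 2: select DF,Q (d=27/2, Q=-73/2); attach at lengths (13/4, 41/4); label the merged cluster DFQ
  updated: d(DFQ,S)=19/4
iteration 3: select DFQ,S (d=19/4); attach at lengths (19/8, 19/8); label the merged cluster DFQS
final tree: (((D:-9/4,F:25/4):13/4,Q:41/4):19/8,S:19/8)
total length: 89/4

D,F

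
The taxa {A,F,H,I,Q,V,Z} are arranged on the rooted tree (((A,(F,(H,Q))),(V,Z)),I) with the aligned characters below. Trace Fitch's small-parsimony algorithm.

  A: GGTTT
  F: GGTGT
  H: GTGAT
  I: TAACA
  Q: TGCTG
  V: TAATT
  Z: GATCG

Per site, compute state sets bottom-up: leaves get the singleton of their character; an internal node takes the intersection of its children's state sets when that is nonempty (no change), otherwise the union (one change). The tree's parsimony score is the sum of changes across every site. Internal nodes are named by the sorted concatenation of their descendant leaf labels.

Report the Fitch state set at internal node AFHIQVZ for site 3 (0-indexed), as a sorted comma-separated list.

C,T

HQ@0: {G} ∪ {T} = {G,T} (union, +1)
FHQ@0: {G} ∩ {G,T} = {G} (intersection, +0)
AFHQ@0: {G} ∩ {G} = {G} (intersection, +0)
VZ@0: {T} ∪ {G} = {G,T} (union, +1)
AFHQVZ@0: {G} ∩ {G,T} = {G} (intersection, +0)
AFHIQVZ@0: {G} ∪ {T} = {G,T} (union, +1)
HQ@1: {T} ∪ {G} = {G,T} (union, +1)
FHQ@1: {G} ∩ {G,T} = {G} (intersection, +0)
AFHQ@1: {G} ∩ {G} = {G} (intersection, +0)
VZ@1: {A} ∩ {A} = {A} (intersection, +0)
AFHQVZ@1: {G} ∪ {A} = {A,G} (union, +1)
AFHIQVZ@1: {A,G} ∩ {A} = {A} (intersection, +0)
HQ@2: {G} ∪ {C} = {C,G} (union, +1)
FHQ@2: {T} ∪ {C,G} = {C,G,T} (union, +1)
AFHQ@2: {T} ∩ {C,G,T} = {T} (intersection, +0)
VZ@2: {A} ∪ {T} = {A,T} (union, +1)
AFHQVZ@2: {T} ∩ {A,T} = {T} (intersection, +0)
AFHIQVZ@2: {T} ∪ {A} = {A,T} (union, +1)
HQ@3: {A} ∪ {T} = {A,T} (union, +1)
FHQ@3: {G} ∪ {A,T} = {A,G,T} (union, +1)
AFHQ@3: {T} ∩ {A,G,T} = {T} (intersection, +0)
VZ@3: {T} ∪ {C} = {C,T} (union, +1)
AFHQVZ@3: {T} ∩ {C,T} = {T} (intersection, +0)
AFHIQVZ@3: {T} ∪ {C} = {C,T} (union, +1)
HQ@4: {T} ∪ {G} = {G,T} (union, +1)
FHQ@4: {T} ∩ {G,T} = {T} (intersection, +0)
AFHQ@4: {T} ∩ {T} = {T} (intersection, +0)
VZ@4: {T} ∪ {G} = {G,T} (union, +1)
AFHQVZ@4: {T} ∩ {G,T} = {T} (intersection, +0)
AFHIQVZ@4: {T} ∪ {A} = {A,T} (union, +1)
per-site changes: [3, 2, 4, 4, 3]; total = 16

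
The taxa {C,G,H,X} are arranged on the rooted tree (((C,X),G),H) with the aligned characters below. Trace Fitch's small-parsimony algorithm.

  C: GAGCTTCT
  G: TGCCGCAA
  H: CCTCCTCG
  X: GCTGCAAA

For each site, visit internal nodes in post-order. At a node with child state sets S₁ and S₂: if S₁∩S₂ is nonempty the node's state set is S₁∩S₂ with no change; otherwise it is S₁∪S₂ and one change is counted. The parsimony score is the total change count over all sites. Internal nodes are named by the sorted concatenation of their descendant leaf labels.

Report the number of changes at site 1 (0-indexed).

[col 0] CX: children C:{G}, X:{G} ∩→ {G}; cost 0
[col 0] CGX: children CX:{G}, G:{T} ∪→ {G,T}; cost 1
[col 0] CGHX: children CGX:{G,T}, H:{C} ∪→ {C,G,T}; cost 1
[col 1] CX: children C:{A}, X:{C} ∪→ {A,C}; cost 1
[col 1] CGX: children CX:{A,C}, G:{G} ∪→ {A,C,G}; cost 1
[col 1] CGHX: children CGX:{A,C,G}, H:{C} ∩→ {C}; cost 0
[col 2] CX: children C:{G}, X:{T} ∪→ {G,T}; cost 1
[col 2] CGX: children CX:{G,T}, G:{C} ∪→ {C,G,T}; cost 1
[col 2] CGHX: children CGX:{C,G,T}, H:{T} ∩→ {T}; cost 0
[col 3] CX: children C:{C}, X:{G} ∪→ {C,G}; cost 1
[col 3] CGX: children CX:{C,G}, G:{C} ∩→ {C}; cost 0
[col 3] CGHX: children CGX:{C}, H:{C} ∩→ {C}; cost 0
[col 4] CX: children C:{T}, X:{C} ∪→ {C,T}; cost 1
[col 4] CGX: children CX:{C,T}, G:{G} ∪→ {C,G,T}; cost 1
[col 4] CGHX: children CGX:{C,G,T}, H:{C} ∩→ {C}; cost 0
[col 5] CX: children C:{T}, X:{A} ∪→ {A,T}; cost 1
[col 5] CGX: children CX:{A,T}, G:{C} ∪→ {A,C,T}; cost 1
[col 5] CGHX: children CGX:{A,C,T}, H:{T} ∩→ {T}; cost 0
[col 6] CX: children C:{C}, X:{A} ∪→ {A,C}; cost 1
[col 6] CGX: children CX:{A,C}, G:{A} ∩→ {A}; cost 0
[col 6] CGHX: children CGX:{A}, H:{C} ∪→ {A,C}; cost 1
[col 7] CX: children C:{T}, X:{A} ∪→ {A,T}; cost 1
[col 7] CGX: children CX:{A,T}, G:{A} ∩→ {A}; cost 0
[col 7] CGHX: children CGX:{A}, H:{G} ∪→ {A,G}; cost 1
per-site changes: [2, 2, 2, 1, 2, 2, 2, 2]; total = 15

2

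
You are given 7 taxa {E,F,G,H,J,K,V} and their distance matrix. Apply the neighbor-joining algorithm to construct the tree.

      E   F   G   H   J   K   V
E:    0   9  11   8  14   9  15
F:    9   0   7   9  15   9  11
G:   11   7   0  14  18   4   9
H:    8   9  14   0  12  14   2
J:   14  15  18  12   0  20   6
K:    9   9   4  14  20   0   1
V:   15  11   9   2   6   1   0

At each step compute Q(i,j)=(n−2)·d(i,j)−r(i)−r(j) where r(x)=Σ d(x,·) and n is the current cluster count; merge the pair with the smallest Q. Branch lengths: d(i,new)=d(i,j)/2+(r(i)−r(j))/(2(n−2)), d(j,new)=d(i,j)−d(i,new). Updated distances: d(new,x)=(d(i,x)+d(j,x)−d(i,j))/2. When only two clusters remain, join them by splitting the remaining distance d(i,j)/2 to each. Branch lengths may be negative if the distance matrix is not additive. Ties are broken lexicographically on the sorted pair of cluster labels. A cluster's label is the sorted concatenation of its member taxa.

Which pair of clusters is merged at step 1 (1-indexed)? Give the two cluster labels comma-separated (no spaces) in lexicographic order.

1. join G+K (d=4, Q=-100) ⇒ GK; edges |G|=13/5, |K|=7/5
  updated: d(E,GK)=8, d(F,GK)=6, d(GK,H)=12, d(GK,J)=17, d(GK,V)=3
2. join J+V (d=6, Q=-77) ⇒ JV; edges |J|=51/8, |V|=-3/8
  updated: d(E,JV)=23/2, d(F,JV)=10, d(GK,JV)=7, d(H,JV)=4
3. join H+JV (d=4, Q=-107/2) ⇒ HJV; edges |H|=25/12, |JV|=23/12
  updated: d(E,HJV)=31/4, d(F,HJV)=15/2, d(GK,HJV)=15/2
4. join E+HJV (d=31/4, Q=-32) ⇒ EHJV; edges |E|=35/8, |HJV|=27/8
  updated: d(EHJV,F)=35/8, d(EHJV,GK)=31/8
5. join EHJV+F (d=35/8, Q=-57/4) ⇒ EFHJV; edges |EHJV|=9/8, |F|=13/4
  updated: d(EFHJV,GK)=11/4
6. join EFHJV+GK (d=11/4) ⇒ EFGHJKV; edges |EFHJV|=11/8, |GK|=11/8
final tree: (((E:35/8,(H:25/12,(J:51/8,V:-3/8):23/12):27/8):9/8,F:13/4):11/8,(G:13/5,K:7/5):11/8)
total length: 231/8

G,K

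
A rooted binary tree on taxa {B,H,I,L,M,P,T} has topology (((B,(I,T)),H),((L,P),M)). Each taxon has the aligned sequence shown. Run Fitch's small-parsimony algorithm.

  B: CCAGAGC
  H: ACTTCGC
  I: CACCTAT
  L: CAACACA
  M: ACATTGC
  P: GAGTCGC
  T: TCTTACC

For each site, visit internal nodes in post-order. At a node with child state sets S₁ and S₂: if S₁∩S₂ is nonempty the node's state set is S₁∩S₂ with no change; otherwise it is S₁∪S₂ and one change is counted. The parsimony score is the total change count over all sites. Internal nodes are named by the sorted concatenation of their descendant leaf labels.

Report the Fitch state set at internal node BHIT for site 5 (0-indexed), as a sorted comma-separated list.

[col 0] IT: children I:{C}, T:{T} ∪→ {C,T}; cost 1
[col 0] BIT: children B:{C}, IT:{C,T} ∩→ {C}; cost 0
[col 0] BHIT: children BIT:{C}, H:{A} ∪→ {A,C}; cost 1
[col 0] LP: children L:{C}, P:{G} ∪→ {C,G}; cost 1
[col 0] LMP: children LP:{C,G}, M:{A} ∪→ {A,C,G}; cost 1
[col 0] BHILMPT: children BHIT:{A,C}, LMP:{A,C,G} ∩→ {A,C}; cost 0
[col 1] IT: children I:{A}, T:{C} ∪→ {A,C}; cost 1
[col 1] BIT: children B:{C}, IT:{A,C} ∩→ {C}; cost 0
[col 1] BHIT: children BIT:{C}, H:{C} ∩→ {C}; cost 0
[col 1] LP: children L:{A}, P:{A} ∩→ {A}; cost 0
[col 1] LMP: children LP:{A}, M:{C} ∪→ {A,C}; cost 1
[col 1] BHILMPT: children BHIT:{C}, LMP:{A,C} ∩→ {C}; cost 0
[col 2] IT: children I:{C}, T:{T} ∪→ {C,T}; cost 1
[col 2] BIT: children B:{A}, IT:{C,T} ∪→ {A,C,T}; cost 1
[col 2] BHIT: children BIT:{A,C,T}, H:{T} ∩→ {T}; cost 0
[col 2] LP: children L:{A}, P:{G} ∪→ {A,G}; cost 1
[col 2] LMP: children LP:{A,G}, M:{A} ∩→ {A}; cost 0
[col 2] BHILMPT: children BHIT:{T}, LMP:{A} ∪→ {A,T}; cost 1
[col 3] IT: children I:{C}, T:{T} ∪→ {C,T}; cost 1
[col 3] BIT: children B:{G}, IT:{C,T} ∪→ {C,G,T}; cost 1
[col 3] BHIT: children BIT:{C,G,T}, H:{T} ∩→ {T}; cost 0
[col 3] LP: children L:{C}, P:{T} ∪→ {C,T}; cost 1
[col 3] LMP: children LP:{C,T}, M:{T} ∩→ {T}; cost 0
[col 3] BHILMPT: children BHIT:{T}, LMP:{T} ∩→ {T}; cost 0
[col 4] IT: children I:{T}, T:{A} ∪→ {A,T}; cost 1
[col 4] BIT: children B:{A}, IT:{A,T} ∩→ {A}; cost 0
[col 4] BHIT: children BIT:{A}, H:{C} ∪→ {A,C}; cost 1
[col 4] LP: children L:{A}, P:{C} ∪→ {A,C}; cost 1
[col 4] LMP: children LP:{A,C}, M:{T} ∪→ {A,C,T}; cost 1
[col 4] BHILMPT: children BHIT:{A,C}, LMP:{A,C,T} ∩→ {A,C}; cost 0
[col 5] IT: children I:{A}, T:{C} ∪→ {A,C}; cost 1
[col 5] BIT: children B:{G}, IT:{A,C} ∪→ {A,C,G}; cost 1
[col 5] BHIT: children BIT:{A,C,G}, H:{G} ∩→ {G}; cost 0
[col 5] LP: children L:{C}, P:{G} ∪→ {C,G}; cost 1
[col 5] LMP: children LP:{C,G}, M:{G} ∩→ {G}; cost 0
[col 5] BHILMPT: children BHIT:{G}, LMP:{G} ∩→ {G}; cost 0
[col 6] IT: children I:{T}, T:{C} ∪→ {C,T}; cost 1
[col 6] BIT: children B:{C}, IT:{C,T} ∩→ {C}; cost 0
[col 6] BHIT: children BIT:{C}, H:{C} ∩→ {C}; cost 0
[col 6] LP: children L:{A}, P:{C} ∪→ {A,C}; cost 1
[col 6] LMP: children LP:{A,C}, M:{C} ∩→ {C}; cost 0
[col 6] BHILMPT: children BHIT:{C}, LMP:{C} ∩→ {C}; cost 0
per-site changes: [4, 2, 4, 3, 4, 3, 2]; total = 22

G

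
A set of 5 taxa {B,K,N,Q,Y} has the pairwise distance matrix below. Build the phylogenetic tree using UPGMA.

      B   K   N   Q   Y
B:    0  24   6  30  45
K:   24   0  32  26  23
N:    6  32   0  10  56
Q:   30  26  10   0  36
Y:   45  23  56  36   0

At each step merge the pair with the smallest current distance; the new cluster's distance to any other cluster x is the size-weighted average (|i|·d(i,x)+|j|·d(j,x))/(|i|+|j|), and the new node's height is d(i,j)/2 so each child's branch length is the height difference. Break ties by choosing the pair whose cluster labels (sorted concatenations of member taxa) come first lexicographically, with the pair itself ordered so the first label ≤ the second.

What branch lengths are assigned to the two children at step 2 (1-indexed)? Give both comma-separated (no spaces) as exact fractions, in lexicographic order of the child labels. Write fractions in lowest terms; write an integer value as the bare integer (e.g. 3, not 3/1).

1. join B+N (d=6) ⇒ BN; edges |B|=3, |N|=3
  updated: d(BN,K)=28, d(BN,Q)=20, d(BN,Y)=101/2
2. join BN+Q (d=20) ⇒ BNQ; edges |BN|=7, |Q|=10
  updated: d(BNQ,K)=82/3, d(BNQ,Y)=137/3
3. join K+Y (d=23) ⇒ KY; edges |K|=23/2, |Y|=23/2
  updated: d(BNQ,KY)=73/2
4. join BNQ+KY (d=73/2) ⇒ BKNQY; edges |BNQ|=33/4, |KY|=27/4
final tree: (((B:3,N:3):7,Q:10):33/4,(K:23/2,Y:23/2):27/4)
total length: 61

7,10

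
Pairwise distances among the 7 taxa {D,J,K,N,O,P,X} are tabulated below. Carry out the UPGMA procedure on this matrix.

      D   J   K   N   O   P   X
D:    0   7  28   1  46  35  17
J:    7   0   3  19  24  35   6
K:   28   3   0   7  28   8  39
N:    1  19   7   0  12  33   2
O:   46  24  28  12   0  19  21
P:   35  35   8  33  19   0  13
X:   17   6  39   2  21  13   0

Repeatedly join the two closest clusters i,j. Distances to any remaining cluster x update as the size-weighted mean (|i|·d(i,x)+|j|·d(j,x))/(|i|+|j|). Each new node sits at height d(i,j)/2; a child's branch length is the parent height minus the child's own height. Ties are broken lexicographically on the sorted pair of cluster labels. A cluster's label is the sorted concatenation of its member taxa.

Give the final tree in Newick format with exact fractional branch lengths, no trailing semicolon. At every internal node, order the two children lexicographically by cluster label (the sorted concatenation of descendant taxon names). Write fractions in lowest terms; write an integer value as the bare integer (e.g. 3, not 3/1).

((((D:1/2,N:1/2):17/4,X:19/4):49/12,(J:3/2,K:3/2):22/3):47/12,(O:19/2,P:19/2):13/4)

1. join D+N (d=1) ⇒ DN; edges |D|=1/2, |N|=1/2
  updated: d(DN,J)=13, d(DN,K)=35/2, d(DN,O)=29, d(DN,P)=34, d(DN,X)=19/2
2. join J+K (d=3) ⇒ JK; edges |J|=3/2, |K|=3/2
  updated: d(DN,JK)=61/4, d(JK,O)=26, d(JK,P)=43/2, d(JK,X)=45/2
3. join DN+X (d=19/2) ⇒ DNX; edges |DN|=17/4, |X|=19/4
  updated: d(DNX,JK)=53/3, d(DNX,O)=79/3, d(DNX,P)=27
4. join DNX+JK (d=53/3) ⇒ DJKNX; edges |DNX|=49/12, |JK|=22/3
  updated: d(DJKNX,O)=131/5, d(DJKNX,P)=124/5
5. join O+P (d=19) ⇒ OP; edges |O|=19/2, |P|=19/2
  updated: d(DJKNX,OP)=51/2
6. join DJKNX+OP (d=51/2) ⇒ DJKNOPX; edges |DJKNX|=47/12, |OP|=13/4
final tree: ((((D:1/2,N:1/2):17/4,X:19/4):49/12,(J:3/2,K:3/2):22/3):47/12,(O:19/2,P:19/2):13/4)
total length: 607/12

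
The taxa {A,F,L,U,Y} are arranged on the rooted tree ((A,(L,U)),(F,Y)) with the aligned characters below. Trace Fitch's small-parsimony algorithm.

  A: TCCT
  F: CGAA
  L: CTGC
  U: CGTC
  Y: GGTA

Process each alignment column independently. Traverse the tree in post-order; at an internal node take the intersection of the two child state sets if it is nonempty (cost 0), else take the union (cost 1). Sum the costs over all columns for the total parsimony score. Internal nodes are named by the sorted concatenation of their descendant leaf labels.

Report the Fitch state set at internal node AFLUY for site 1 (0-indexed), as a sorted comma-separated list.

LU@0: {C} ∩ {C} = {C} (intersection, +0)
ALU@0: {T} ∪ {C} = {C,T} (union, +1)
FY@0: {C} ∪ {G} = {C,G} (union, +1)
AFLUY@0: {C,T} ∩ {C,G} = {C} (intersection, +0)
LU@1: {T} ∪ {G} = {G,T} (union, +1)
ALU@1: {C} ∪ {G,T} = {C,G,T} (union, +1)
FY@1: {G} ∩ {G} = {G} (intersection, +0)
AFLUY@1: {C,G,T} ∩ {G} = {G} (intersection, +0)
LU@2: {G} ∪ {T} = {G,T} (union, +1)
ALU@2: {C} ∪ {G,T} = {C,G,T} (union, +1)
FY@2: {A} ∪ {T} = {A,T} (union, +1)
AFLUY@2: {C,G,T} ∩ {A,T} = {T} (intersection, +0)
LU@3: {C} ∩ {C} = {C} (intersection, +0)
ALU@3: {T} ∪ {C} = {C,T} (union, +1)
FY@3: {A} ∩ {A} = {A} (intersection, +0)
AFLUY@3: {C,T} ∪ {A} = {A,C,T} (union, +1)
per-site changes: [2, 2, 3, 2]; total = 9

G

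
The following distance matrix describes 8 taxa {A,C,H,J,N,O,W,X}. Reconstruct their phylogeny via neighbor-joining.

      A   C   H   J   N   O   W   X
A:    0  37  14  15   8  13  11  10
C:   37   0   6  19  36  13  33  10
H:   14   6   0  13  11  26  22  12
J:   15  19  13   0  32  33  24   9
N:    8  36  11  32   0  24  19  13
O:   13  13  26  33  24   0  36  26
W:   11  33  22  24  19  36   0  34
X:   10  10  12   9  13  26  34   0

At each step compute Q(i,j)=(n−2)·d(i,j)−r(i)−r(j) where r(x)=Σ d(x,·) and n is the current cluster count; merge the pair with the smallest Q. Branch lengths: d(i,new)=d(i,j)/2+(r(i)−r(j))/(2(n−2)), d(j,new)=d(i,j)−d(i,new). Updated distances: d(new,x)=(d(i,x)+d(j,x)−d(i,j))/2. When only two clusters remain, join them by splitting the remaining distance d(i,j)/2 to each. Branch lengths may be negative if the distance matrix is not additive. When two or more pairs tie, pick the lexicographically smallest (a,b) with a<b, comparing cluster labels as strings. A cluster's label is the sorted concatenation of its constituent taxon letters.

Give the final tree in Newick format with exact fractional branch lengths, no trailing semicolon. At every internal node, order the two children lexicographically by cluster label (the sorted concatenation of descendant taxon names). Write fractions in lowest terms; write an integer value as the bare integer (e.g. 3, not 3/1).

step 1: merge (C,O) at d=13, Q=-247; branch lengths C→61/12, O→95/12; new cluster CO
  updated: d(A,CO)=37/2, d(CO,H)=19/2, d(CO,J)=39/2, d(CO,N)=47/2, d(CO,W)=28, d(CO,X)=23/2
step 2: merge (A,W) at d=11, Q=-319/2; branch lengths A→-13/20, W→233/20; new cluster AW
  updated: d(AW,CO)=71/4, d(AW,H)=25/2, d(AW,J)=14, d(AW,N)=8, d(AW,X)=33/2
step 3: merge (AW,N) at d=8, Q=-497/4; branch lengths AW→53/32, N→203/32; new cluster ANW
  updated: d(ANW,CO)=133/8, d(ANW,H)=31/4, d(ANW,J)=19, d(ANW,X)=43/4
step 4: merge (J,X) at d=9, Q=-307/4; branch lengths J→59/8, X→13/8; new cluster JX
  updated: d(ANW,JX)=83/8, d(CO,JX)=11, d(H,JX)=8
step 5: merge (ANW,H) at d=31/4, Q=-89/2; branch lengths ANW→25/4, H→3/2; new cluster AHNW
  updated: d(AHNW,CO)=147/16, d(AHNW,JX)=85/16
step 6: merge (AHNW,CO) at d=147/16, Q=-51/2; branch lengths AHNW→7/4, CO→119/16; new cluster ACHNOW
  updated: d(ACHNOW,JX)=57/16
step 7: merge (ACHNOW,JX) at d=57/16; branch lengths ACHNOW→57/32, JX→57/32; new cluster ACHJNOWX
final tree: (((((A:-13/20,W:233/20):53/32,N:203/32):25/4,H:3/2):7/4,(C:61/12,O:95/12):119/16):57/32,(J:59/8,X:13/8):57/32)
total length: 123/2

(((((A:-13/20,W:233/20):53/32,N:203/32):25/4,H:3/2):7/4,(C:61/12,O:95/12):119/16):57/32,(J:59/8,X:13/8):57/32)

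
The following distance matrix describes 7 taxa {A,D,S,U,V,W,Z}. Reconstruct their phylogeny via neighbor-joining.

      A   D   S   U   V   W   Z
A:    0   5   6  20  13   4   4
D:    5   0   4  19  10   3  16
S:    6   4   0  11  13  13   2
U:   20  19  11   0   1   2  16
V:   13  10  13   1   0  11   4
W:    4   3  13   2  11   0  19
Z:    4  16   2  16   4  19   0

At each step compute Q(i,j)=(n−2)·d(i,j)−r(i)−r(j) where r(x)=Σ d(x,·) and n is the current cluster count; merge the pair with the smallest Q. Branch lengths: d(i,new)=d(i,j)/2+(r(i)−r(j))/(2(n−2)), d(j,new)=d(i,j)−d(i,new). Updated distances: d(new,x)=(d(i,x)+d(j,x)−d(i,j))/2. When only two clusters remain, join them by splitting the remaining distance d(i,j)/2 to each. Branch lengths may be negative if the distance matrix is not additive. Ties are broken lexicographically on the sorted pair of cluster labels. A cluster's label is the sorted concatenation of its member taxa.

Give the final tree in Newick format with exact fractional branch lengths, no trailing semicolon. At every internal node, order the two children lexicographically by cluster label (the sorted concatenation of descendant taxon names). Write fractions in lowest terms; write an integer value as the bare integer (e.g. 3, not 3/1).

1. join U+V (d=1, Q=-116) ⇒ UV; edges |U|=11/5, |V|=-6/5
  updated: d(A,UV)=16, d(D,UV)=14, d(S,UV)=23/2, d(UV,W)=6, d(UV,Z)=19/2
2. join S+Z (d=2, Q=-79) ⇒ SZ; edges |S|=-3/4, |Z|=11/4
  updated: d(A,SZ)=4, d(D,SZ)=9, d(SZ,UV)=19/2, d(SZ,W)=15
3. join UV+W (d=6, Q=-111/2) ⇒ UVW; edges |UV|=71/12, |W|=1/12
  updated: d(A,UVW)=7, d(D,UVW)=11/2, d(SZ,UVW)=37/4
4. join A+SZ (d=4, Q=-121/4) ⇒ ASZ; edges |A|=7/16, |SZ|=57/16
  updated: d(ASZ,D)=5, d(ASZ,UVW)=49/8
5. join ASZ+D (d=5, Q=-133/8) ⇒ ADSZ; edges |ASZ|=45/16, |D|=35/16
  updated: d(ADSZ,UVW)=53/16
6. join ADSZ+UVW (d=53/16) ⇒ ADSUVWZ; edges |ADSZ|=53/32, |UVW|=53/32
final tree: (((A:7/16,(S:-3/4,Z:11/4):57/16):45/16,D:35/16):53/32,((U:11/5,V:-6/5):71/12,W:1/12):53/32)
total length: 341/16

(((A:7/16,(S:-3/4,Z:11/4):57/16):45/16,D:35/16):53/32,((U:11/5,V:-6/5):71/12,W:1/12):53/32)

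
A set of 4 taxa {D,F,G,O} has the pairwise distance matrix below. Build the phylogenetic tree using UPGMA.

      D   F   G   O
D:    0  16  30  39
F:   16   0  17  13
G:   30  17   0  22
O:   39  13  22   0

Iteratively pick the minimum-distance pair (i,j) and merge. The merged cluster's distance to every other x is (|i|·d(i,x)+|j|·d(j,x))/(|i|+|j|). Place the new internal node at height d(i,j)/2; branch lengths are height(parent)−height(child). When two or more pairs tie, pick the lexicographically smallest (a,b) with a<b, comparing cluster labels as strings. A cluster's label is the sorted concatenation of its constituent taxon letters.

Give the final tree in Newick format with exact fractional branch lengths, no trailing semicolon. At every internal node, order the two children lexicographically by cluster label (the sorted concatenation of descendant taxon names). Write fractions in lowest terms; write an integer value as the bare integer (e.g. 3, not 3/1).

step 1: merge (F,O) at d=13; branch lengths F→13/2, O→13/2; new cluster FO
  updated: d(D,FO)=55/2, d(FO,G)=39/2
step 2: merge (FO,G) at d=39/2; branch lengths FO→13/4, G→39/4; new cluster FGO
  updated: d(D,FGO)=85/3
step 3: merge (D,FGO) at d=85/3; branch lengths D→85/6, FGO→53/12; new cluster DFGO
final tree: (D:85/6,((F:13/2,O:13/2):13/4,G:39/4):53/12)
total length: 535/12

(D:85/6,((F:13/2,O:13/2):13/4,G:39/4):53/12)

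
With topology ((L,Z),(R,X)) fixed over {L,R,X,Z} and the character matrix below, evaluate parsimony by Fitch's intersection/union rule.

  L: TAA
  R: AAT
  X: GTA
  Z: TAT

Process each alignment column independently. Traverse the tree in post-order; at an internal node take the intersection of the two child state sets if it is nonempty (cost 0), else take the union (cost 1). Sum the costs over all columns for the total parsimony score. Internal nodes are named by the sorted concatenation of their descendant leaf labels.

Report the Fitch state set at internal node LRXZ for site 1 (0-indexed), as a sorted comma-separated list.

A

site 0, node LZ: L={T} ∩ Z={T} → {T} (+0)
site 0, node RX: R={A} ∪ X={G} → {A,G} (+1)
site 0, node LRXZ: LZ={T} ∪ RX={A,G} → {A,G,T} (+1)
site 1, node LZ: L={A} ∩ Z={A} → {A} (+0)
site 1, node RX: R={A} ∪ X={T} → {A,T} (+1)
site 1, node LRXZ: LZ={A} ∩ RX={A,T} → {A} (+0)
site 2, node LZ: L={A} ∪ Z={T} → {A,T} (+1)
site 2, node RX: R={T} ∪ X={A} → {A,T} (+1)
site 2, node LRXZ: LZ={A,T} ∩ RX={A,T} → {A,T} (+0)
per-site changes: [2, 1, 2]; total = 5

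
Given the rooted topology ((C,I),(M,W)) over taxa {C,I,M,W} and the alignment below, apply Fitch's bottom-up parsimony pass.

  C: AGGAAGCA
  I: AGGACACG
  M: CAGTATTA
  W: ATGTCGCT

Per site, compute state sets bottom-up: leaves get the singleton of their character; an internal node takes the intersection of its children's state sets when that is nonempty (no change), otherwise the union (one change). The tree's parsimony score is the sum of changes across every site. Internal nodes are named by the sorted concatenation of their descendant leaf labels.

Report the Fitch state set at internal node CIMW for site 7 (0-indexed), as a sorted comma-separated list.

A

site 0, node CI: C={A} ∩ I={A} → {A} (+0)
site 0, node MW: M={C} ∪ W={A} → {A,C} (+1)
site 0, node CIMW: CI={A} ∩ MW={A,C} → {A} (+0)
site 1, node CI: C={G} ∩ I={G} → {G} (+0)
site 1, node MW: M={A} ∪ W={T} → {A,T} (+1)
site 1, node CIMW: CI={G} ∪ MW={A,T} → {A,G,T} (+1)
site 2, node CI: C={G} ∩ I={G} → {G} (+0)
site 2, node MW: M={G} ∩ W={G} → {G} (+0)
site 2, node CIMW: CI={G} ∩ MW={G} → {G} (+0)
site 3, node CI: C={A} ∩ I={A} → {A} (+0)
site 3, node MW: M={T} ∩ W={T} → {T} (+0)
site 3, node CIMW: CI={A} ∪ MW={T} → {A,T} (+1)
site 4, node CI: C={A} ∪ I={C} → {A,C} (+1)
site 4, node MW: M={A} ∪ W={C} → {A,C} (+1)
site 4, node CIMW: CI={A,C} ∩ MW={A,C} → {A,C} (+0)
site 5, node CI: C={G} ∪ I={A} → {A,G} (+1)
site 5, node MW: M={T} ∪ W={G} → {G,T} (+1)
site 5, node CIMW: CI={A,G} ∩ MW={G,T} → {G} (+0)
site 6, node CI: C={C} ∩ I={C} → {C} (+0)
site 6, node MW: M={T} ∪ W={C} → {C,T} (+1)
site 6, node CIMW: CI={C} ∩ MW={C,T} → {C} (+0)
site 7, node CI: C={A} ∪ I={G} → {A,G} (+1)
site 7, node MW: M={A} ∪ W={T} → {A,T} (+1)
site 7, node CIMW: CI={A,G} ∩ MW={A,T} → {A} (+0)
per-site changes: [1, 2, 0, 1, 2, 2, 1, 2]; total = 11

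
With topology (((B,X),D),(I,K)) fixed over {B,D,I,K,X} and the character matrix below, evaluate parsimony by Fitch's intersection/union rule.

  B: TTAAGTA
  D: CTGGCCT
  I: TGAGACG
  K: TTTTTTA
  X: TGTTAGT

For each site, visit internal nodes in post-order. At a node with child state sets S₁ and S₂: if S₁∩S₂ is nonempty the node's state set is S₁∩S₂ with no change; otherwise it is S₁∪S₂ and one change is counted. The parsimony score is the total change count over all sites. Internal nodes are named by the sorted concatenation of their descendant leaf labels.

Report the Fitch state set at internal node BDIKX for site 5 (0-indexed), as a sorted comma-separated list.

C,T

site 0, node BX: B={T} ∩ X={T} → {T} (+0)
site 0, node BDX: BX={T} ∪ D={C} → {C,T} (+1)
site 0, node IK: I={T} ∩ K={T} → {T} (+0)
site 0, node BDIKX: BDX={C,T} ∩ IK={T} → {T} (+0)
site 1, node BX: B={T} ∪ X={G} → {G,T} (+1)
site 1, node BDX: BX={G,T} ∩ D={T} → {T} (+0)
site 1, node IK: I={G} ∪ K={T} → {G,T} (+1)
site 1, node BDIKX: BDX={T} ∩ IK={G,T} → {T} (+0)
site 2, node BX: B={A} ∪ X={T} → {A,T} (+1)
site 2, node BDX: BX={A,T} ∪ D={G} → {A,G,T} (+1)
site 2, node IK: I={A} ∪ K={T} → {A,T} (+1)
site 2, node BDIKX: BDX={A,G,T} ∩ IK={A,T} → {A,T} (+0)
site 3, node BX: B={A} ∪ X={T} → {A,T} (+1)
site 3, node BDX: BX={A,T} ∪ D={G} → {A,G,T} (+1)
site 3, node IK: I={G} ∪ K={T} → {G,T} (+1)
site 3, node BDIKX: BDX={A,G,T} ∩ IK={G,T} → {G,T} (+0)
site 4, node BX: B={G} ∪ X={A} → {A,G} (+1)
site 4, node BDX: BX={A,G} ∪ D={C} → {A,C,G} (+1)
site 4, node IK: I={A} ∪ K={T} → {A,T} (+1)
site 4, node BDIKX: BDX={A,C,G} ∩ IK={A,T} → {A} (+0)
site 5, node BX: B={T} ∪ X={G} → {G,T} (+1)
site 5, node BDX: BX={G,T} ∪ D={C} → {C,G,T} (+1)
site 5, node IK: I={C} ∪ K={T} → {C,T} (+1)
site 5, node BDIKX: BDX={C,G,T} ∩ IK={C,T} → {C,T} (+0)
site 6, node BX: B={A} ∪ X={T} → {A,T} (+1)
site 6, node BDX: BX={A,T} ∩ D={T} → {T} (+0)
site 6, node IK: I={G} ∪ K={A} → {A,G} (+1)
site 6, node BDIKX: BDX={T} ∪ IK={A,G} → {A,G,T} (+1)
per-site changes: [1, 2, 3, 3, 3, 3, 3]; total = 18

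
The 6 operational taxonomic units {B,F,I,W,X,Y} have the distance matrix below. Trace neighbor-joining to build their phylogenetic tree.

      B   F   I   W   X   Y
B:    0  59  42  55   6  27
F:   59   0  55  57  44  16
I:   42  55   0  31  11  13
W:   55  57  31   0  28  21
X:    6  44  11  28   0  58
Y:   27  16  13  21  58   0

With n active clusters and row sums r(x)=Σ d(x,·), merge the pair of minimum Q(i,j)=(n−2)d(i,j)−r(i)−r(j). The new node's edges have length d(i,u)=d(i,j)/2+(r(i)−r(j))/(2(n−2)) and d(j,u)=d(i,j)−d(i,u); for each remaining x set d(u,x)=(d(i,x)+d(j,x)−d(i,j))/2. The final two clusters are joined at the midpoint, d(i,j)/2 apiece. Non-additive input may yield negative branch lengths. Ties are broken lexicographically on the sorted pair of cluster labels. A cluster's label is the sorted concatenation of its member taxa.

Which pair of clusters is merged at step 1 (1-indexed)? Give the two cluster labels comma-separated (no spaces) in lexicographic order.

step 1: merge (B,X) at d=6, Q=-312; branch lengths B→33/4, X→-9/4; new cluster BX
  updated: d(BX,F)=97/2, d(BX,I)=47/2, d(BX,W)=77/2, d(BX,Y)=79/2
step 2: merge (F,Y) at d=16, Q=-218; branch lengths F→45/2, Y→-13/2; new cluster FY
  updated: d(BX,FY)=36, d(FY,I)=26, d(FY,W)=31
step 3: merge (BX,I) at d=47/2, Q=-263/2; branch lengths BX→129/8, I→59/8; new cluster BIX
  updated: d(BIX,FY)=77/4, d(BIX,W)=23
step 4: merge (BIX,FY) at d=77/4, Q=-293/4; branch lengths BIX→45/8, FY→109/8; new cluster BFIXY
  updated: d(BFIXY,W)=139/8
step 5: merge (BFIXY,W) at d=139/8; branch lengths BFIXY→139/16, W→139/16; new cluster BFIWXY
final tree: ((((B:33/4,X:-9/4):129/8,I:59/8):45/8,(F:45/2,Y:-13/2):109/8):139/16,W:139/16)
total length: 657/8

B,X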